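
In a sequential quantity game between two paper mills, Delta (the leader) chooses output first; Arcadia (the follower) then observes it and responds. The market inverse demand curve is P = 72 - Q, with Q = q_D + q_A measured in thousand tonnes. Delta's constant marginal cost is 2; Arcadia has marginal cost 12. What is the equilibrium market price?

22

Solve by backward induction. Given q_D, the follower Arcadia maximises π_A = (72 - q_D - q_A)q_A - 12q_A.
∂π_A/∂q_A = 60 - q_D - 2q_A = 0 gives the reaction function q_A = (60 - q_D)/2.
Delta substitutes q_A(q_D) into its own profit: π_D = q_D(72 - q_D - (60 - q_D)/2) - 2q_D = (42 - (1/2)q_D)q_D - 2q_D.
Maximising: ∂π_D/∂q_D = 40 - q_D = 0, giving q_D = 40.
Then q_A = (60 - 40)/2 = 10.
Total output Q = 50, so price P = 72 - 50 = 22.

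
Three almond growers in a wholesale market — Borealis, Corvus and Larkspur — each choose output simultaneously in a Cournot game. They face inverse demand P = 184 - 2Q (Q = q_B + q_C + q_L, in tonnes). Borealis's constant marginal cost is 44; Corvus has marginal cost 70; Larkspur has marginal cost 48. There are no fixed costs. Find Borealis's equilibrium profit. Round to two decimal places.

Borealis's profit: π_B = (184 - 2Q)q_B - (44q_B). Setting ∂π_B/∂q_B = 0: 140 - 4q_B - 2(q_C + q_L) = 0.
Corvus's first-order condition: 114 - 4q_C - 2(q_B + q_L) = 0.
Larkspur's first-order condition: 136 - 4q_L - 2(q_B + q_C) = 0.
Summing all 3 equations gives 390 − 8Q = 0, hence Q = 195/4.
Back-substituting: q_B = (140 − 195/2)/2 = 85/4, q_C = (114 − 195/2)/2 = 33/4, q_L = (136 − 195/2)/2 = 77/4.
Price P = 184 - 2·(195/4) = 173/2.
Borealis's profit: (173/2 - 44)·(85/4) = 903.1250.

903.13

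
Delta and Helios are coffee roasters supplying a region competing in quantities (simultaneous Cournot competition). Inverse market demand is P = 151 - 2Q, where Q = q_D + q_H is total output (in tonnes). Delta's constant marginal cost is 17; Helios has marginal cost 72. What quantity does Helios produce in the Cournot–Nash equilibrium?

4

Delta's profit: π_D = (151 - 2Q)q_D - (17q_D). Setting ∂π_D/∂q_D = 0: 134 - 4q_D - 2(q_H) = 0.
Helios's profit: π_H = (151 - 2Q)q_H - (72q_H). Setting ∂π_H/∂q_H = 0: 79 - 4q_H - 2(q_D) = 0.
Best responses: q_D = (134 - 2q_H)/4, q_H = (79 - 2q_D)/4.
Substituting one into the other gives q_D = 63/2 and q_H = 4.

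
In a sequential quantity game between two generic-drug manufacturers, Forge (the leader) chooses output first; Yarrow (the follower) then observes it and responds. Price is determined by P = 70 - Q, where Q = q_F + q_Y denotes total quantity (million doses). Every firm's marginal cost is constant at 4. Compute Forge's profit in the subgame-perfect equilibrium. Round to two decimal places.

Solve by backward induction. Given q_F, the follower Yarrow maximises π_Y = (70 - q_F - q_Y)q_Y - 4q_Y.
∂π_Y/∂q_Y = 66 - q_F - 2q_Y = 0 gives the reaction function q_Y = (66 - q_F)/2.
The leader anticipates this reaction. Substituting into P = 70 - Q gives P = 37 - (1/2)q_F, so π_F = (37 - (1/2)q_F)q_F - 4q_F.
Leader FOC: 33 - q_F = 0, so q_F = 33.
Then q_Y = (66 - 33)/2 = 33/2.
Price P = 70 - 99/2 = 41/2.
Forge's profit: (41/2 - 4)·33 = 1089/2.

544.50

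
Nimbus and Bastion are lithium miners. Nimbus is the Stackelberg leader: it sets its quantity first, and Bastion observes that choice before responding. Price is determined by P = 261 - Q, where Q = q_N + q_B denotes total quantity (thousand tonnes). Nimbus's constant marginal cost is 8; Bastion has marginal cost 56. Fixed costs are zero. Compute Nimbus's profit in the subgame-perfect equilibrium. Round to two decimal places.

The follower Bastion best-responds to any q_N: π_B = (261 - Q)q_B - 56q_B.
Follower FOC: 205 - q_N - 2q_B = 0, so q_B(q_N) = (205 - q_N)/2.
The leader anticipates this reaction. Substituting into P = 261 - Q gives P = 317/2 - (1/2)q_N, so π_N = (317/2 - (1/2)q_N)q_N - 8q_N.
Maximising: ∂π_N/∂q_N = 301/2 - q_N = 0, giving q_N = 301/2.
Then q_B = (205 - 301/2)/2 = 109/4.
Price P = 261 - 711/4 = 333/4.
Nimbus's profit: (333/4 - 8)·(301/2) = 11325.1250.

11325.13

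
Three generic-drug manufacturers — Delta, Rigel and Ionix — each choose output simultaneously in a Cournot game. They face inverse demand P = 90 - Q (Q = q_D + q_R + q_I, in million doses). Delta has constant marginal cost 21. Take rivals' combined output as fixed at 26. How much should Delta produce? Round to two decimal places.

With rivals' combined output fixed at 26, Delta's profit is π_D = (90 - 26 - q_D)q_D - (21q_D) = (64 - q_D)q_D - (21q_D).
∂π_D/∂q_D = 43 - 2q_D = 0, so q_D = 43/2.

21.50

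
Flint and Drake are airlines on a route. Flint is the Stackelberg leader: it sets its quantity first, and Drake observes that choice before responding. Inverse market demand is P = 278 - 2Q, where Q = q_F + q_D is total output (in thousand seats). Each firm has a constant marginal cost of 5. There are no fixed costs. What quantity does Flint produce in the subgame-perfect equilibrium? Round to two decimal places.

Solve by backward induction. Given q_F, the follower Drake maximises π_D = (278 - 2q_F - 2q_D)q_D - 5q_D.
Follower FOC: 273 - 2q_F - 4q_D = 0, so q_D(q_F) = (273 - 2q_F)/4.
The leader anticipates this reaction. Substituting into P = 278 - 2Q gives P = 283/2 - q_F, so π_F = (283/2 - q_F)q_F - 5q_F.
The leader's first-order condition 273/2 - 2q_F = 0 yields q_F = 273/4.
Then q_D = (273 - 2·(273/4))/4 = 273/8.

68.25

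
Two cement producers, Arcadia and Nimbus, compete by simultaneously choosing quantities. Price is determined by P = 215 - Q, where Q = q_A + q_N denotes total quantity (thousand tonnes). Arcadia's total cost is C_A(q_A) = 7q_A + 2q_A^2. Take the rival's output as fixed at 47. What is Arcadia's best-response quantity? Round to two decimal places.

26.83

With the rival's output fixed at 47, Arcadia's profit is π_A = (215 - 47 - q_A)q_A - (7q_A + 2q_A²) = (168 - q_A)q_A - (7q_A + 2q_A²).
∂π_A/∂q_A = 161 - 6q_A = 0, so q_A = 161/6.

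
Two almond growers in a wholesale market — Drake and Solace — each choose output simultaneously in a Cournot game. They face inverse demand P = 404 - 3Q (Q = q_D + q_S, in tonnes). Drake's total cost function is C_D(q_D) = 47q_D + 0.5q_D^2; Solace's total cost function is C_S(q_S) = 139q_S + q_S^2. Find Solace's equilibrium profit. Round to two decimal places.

Drake's profit: π_D = (404 - 3Q)q_D - (47q_D + (1/2)q_D²). Setting ∂π_D/∂q_D = 0: 357 - 7q_D - 3(q_S) = 0.
Solace's profit: π_S = (404 - 3Q)q_S - (139q_S + q_S²). Setting ∂π_S/∂q_S = 0: 265 - 8q_S - 3(q_D) = 0.
Best responses: q_D = (357 - 3q_S)/7, q_S = (265 - 3q_D)/8.
Solving the pair: q_D = 43.8511, q_S = 784/47.
Price P = 404 - 3·60.5319 = 222.4043.
Solace's profit: 222.4043·(784/47) - 139·(784/47) - (784/47)² = 1113.0032.

1113.00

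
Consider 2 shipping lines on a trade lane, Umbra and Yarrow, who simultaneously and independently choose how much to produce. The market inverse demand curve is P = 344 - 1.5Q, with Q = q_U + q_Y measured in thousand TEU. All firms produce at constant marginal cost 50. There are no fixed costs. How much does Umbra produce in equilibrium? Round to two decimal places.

A representative firm's profit is π_i = q_i(344 - 1.5Q) - 50q_i.
First-order condition (treating rivals' output as given): 294 - 3q_i - (3/2)q_j = 0.
With identical firms every q_j equals q_i, so q_j = q_i and 294 = (9/2)q_i, giving q_i = 196/3.

65.33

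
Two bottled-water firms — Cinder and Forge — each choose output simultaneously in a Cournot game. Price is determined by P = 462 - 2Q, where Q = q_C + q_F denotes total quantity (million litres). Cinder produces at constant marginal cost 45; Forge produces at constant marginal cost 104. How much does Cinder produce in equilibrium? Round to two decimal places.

Cinder's profit: π_C = (462 - 2Q)q_C - (45q_C). Setting ∂π_C/∂q_C = 0: 417 - 4q_C - 2(q_F) = 0.
Forge's profit: π_F = (462 - 2Q)q_F - (104q_F). Setting ∂π_F/∂q_F = 0: 358 - 4q_F - 2(q_C) = 0.
Best responses: q_C = (417 - 2q_F)/4, q_F = (358 - 2q_C)/4.
Solving the pair: q_C = 238/3, q_F = 299/6.

79.33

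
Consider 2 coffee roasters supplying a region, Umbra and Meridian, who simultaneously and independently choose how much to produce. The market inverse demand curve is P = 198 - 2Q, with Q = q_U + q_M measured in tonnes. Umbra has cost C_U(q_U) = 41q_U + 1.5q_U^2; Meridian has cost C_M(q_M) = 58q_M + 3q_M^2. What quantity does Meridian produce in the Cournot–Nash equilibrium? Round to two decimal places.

10.09

Umbra's profit: π_U = (198 - 2Q)q_U - (41q_U + (3/2)q_U²). Setting ∂π_U/∂q_U = 0: 157 - 7q_U - 2(q_M) = 0.
Meridian's first-order condition: 140 - 10q_M - 2(q_U) = 0.
Rearranging gives the reaction functions q_U = (157 - 2q_M)/7 and q_M = (140 - 2q_U)/10.
Solving the pair: q_U = 215/11, q_M = 111/11.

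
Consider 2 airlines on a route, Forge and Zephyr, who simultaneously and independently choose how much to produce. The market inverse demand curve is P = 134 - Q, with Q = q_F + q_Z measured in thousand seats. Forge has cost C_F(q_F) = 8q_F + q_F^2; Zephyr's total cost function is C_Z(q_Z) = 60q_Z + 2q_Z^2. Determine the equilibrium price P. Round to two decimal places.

96.96

Forge's profit: π_F = (134 - Q)q_F - (8q_F + q_F²). Setting ∂π_F/∂q_F = 0: 126 - 4q_F - (q_Z) = 0.
Zephyr's first-order condition: 74 - 6q_Z - (q_F) = 0.
Best responses: q_F = (126 - q_Z)/4, q_Z = (74 - q_F)/6.
Substituting one into the other gives q_F = 682/23 and q_Z = 170/23.
Total output Q = 852/23, so price P = 134 - 852/23 = 96.9565.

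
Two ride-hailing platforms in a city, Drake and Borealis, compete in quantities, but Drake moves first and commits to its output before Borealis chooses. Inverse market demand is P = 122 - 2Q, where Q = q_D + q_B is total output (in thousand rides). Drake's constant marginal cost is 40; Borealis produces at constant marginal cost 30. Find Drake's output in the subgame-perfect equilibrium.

Solve by backward induction. Given q_D, the follower Borealis maximises π_B = (122 - 2q_D - 2q_B)q_B - 30q_B.
Follower FOC: 92 - 2q_D - 4q_B = 0, so q_B(q_D) = (92 - 2q_D)/4.
Drake substitutes q_B(q_D) into its own profit: π_D = q_D(122 - 2q_D - (92 - 2q_D)/2) - 40q_D = (76 - q_D)q_D - 40q_D.
Leader FOC: 36 - 2q_D = 0, so q_D = 18.
Then q_B = (92 - 2·18)/4 = 14.

18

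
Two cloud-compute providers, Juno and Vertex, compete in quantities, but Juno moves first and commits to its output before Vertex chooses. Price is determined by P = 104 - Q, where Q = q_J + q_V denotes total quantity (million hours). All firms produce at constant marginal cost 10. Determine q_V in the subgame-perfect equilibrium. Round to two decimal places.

The follower Vertex best-responds to any q_J: π_V = (104 - Q)q_V - 10q_V.
Setting the follower's marginal profit to zero, 94 - q_J - 2q_V = 0, i.e. q_V = (94 - q_J)/2.
The leader anticipates this reaction. Substituting into P = 104 - Q gives P = 57 - (1/2)q_J, so π_J = (57 - (1/2)q_J)q_J - 10q_J.
Maximising: ∂π_J/∂q_J = 47 - q_J = 0, giving q_J = 47.
Then q_V = (94 - 47)/2 = 47/2.

23.50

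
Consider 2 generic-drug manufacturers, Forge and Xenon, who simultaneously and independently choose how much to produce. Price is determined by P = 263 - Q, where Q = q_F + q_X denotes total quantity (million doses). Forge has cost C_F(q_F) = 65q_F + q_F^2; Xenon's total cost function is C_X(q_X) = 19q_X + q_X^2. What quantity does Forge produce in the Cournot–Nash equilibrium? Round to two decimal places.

36.53

Forge's profit: π_F = (263 - Q)q_F - (65q_F + q_F²). Setting ∂π_F/∂q_F = 0: 198 - 4q_F - (q_X) = 0.
Xenon's first-order condition: 244 - 4q_X - (q_F) = 0.
So q_F = (198 - q_X)/4 and q_X = (244 - q_F)/4.
Substituting one into the other gives q_F = 548/15 and q_X = 778/15.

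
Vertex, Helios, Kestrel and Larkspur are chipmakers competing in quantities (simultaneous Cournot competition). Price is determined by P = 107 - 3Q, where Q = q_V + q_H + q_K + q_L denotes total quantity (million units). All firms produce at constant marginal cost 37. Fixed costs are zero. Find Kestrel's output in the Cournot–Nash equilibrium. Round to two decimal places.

4.67

Each firm earns π_i = (107 - 3Q)q_i - 37q_i.
First-order condition (treating rivals' output as given): 70 - 6q_i - 3·Σ_{j≠i} q_j = 0.
With identical firms every q_j equals q_i, so Σ_{j≠i} q_j = 3q_i and 70 = 15q_i, giving q_i = 14/3.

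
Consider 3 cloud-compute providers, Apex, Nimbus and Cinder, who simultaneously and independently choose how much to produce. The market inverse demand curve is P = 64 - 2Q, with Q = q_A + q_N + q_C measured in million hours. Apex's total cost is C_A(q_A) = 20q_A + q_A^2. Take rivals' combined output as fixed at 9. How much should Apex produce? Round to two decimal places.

With rivals' combined output fixed at 9, Apex's profit is π_A = (64 - 2·9 - 2q_A)q_A - (20q_A + q_A²) = (46 - 2q_A)q_A - (20q_A + q_A²).
∂π_A/∂q_A = 26 - 6q_A = 0, so q_A = 13/3.

4.33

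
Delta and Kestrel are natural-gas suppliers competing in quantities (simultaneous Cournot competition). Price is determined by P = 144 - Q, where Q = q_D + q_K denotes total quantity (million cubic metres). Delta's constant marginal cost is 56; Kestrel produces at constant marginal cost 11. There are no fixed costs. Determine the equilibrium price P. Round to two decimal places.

Delta's profit: π_D = (144 - Q)q_D - (56q_D). Setting ∂π_D/∂q_D = 0: 88 - 2q_D - (q_K) = 0.
Kestrel's profit: π_K = (144 - Q)q_K - (11q_K). Setting ∂π_K/∂q_K = 0: 133 - 2q_K - (q_D) = 0.
Rearranging gives the reaction functions q_D = (88 - q_K)/2 and q_K = (133 - q_D)/2.
Solving the pair: q_D = 43/3, q_K = 178/3.
Total output Q = 221/3, so price P = 144 - 221/3 = 211/3.

70.33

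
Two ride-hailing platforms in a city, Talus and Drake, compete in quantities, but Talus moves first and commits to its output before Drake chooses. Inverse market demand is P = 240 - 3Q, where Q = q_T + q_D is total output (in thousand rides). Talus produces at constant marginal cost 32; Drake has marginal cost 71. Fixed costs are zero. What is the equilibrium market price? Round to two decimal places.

The follower Drake best-responds to any q_T: π_D = (240 - 3Q)q_D - 71q_D.
Follower FOC: 169 - 3q_T - 6q_D = 0, so q_D(q_T) = (169 - 3q_T)/6.
Talus substitutes q_D(q_T) into its own profit: π_T = q_T(240 - 3q_T - (169 - 3q_T)/2) - 32q_T = (311/2 - (3/2)q_T)q_T - 32q_T.
Leader FOC: 247/2 - 3q_T = 0, so q_T = 247/6.
Then q_D = (169 - 3·(247/6))/6 = 91/12.
Total output Q = 195/4, so price P = 240 - 3·(195/4) = 375/4.

93.75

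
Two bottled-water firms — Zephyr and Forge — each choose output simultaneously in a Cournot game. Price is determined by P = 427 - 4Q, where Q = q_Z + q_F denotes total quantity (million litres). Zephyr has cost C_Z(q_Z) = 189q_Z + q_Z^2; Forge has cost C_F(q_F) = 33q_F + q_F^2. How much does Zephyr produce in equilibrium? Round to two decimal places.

9.57

Zephyr's profit: π_Z = (427 - 4Q)q_Z - (189q_Z + q_Z²). Setting ∂π_Z/∂q_Z = 0: 238 - 10q_Z - 4(q_F) = 0.
Forge's first-order condition: 394 - 10q_F - 4(q_Z) = 0.
So q_Z = (238 - 4q_F)/10 and q_F = (394 - 4q_Z)/10.
Solving the pair: q_Z = 67/7, q_F = 249/7.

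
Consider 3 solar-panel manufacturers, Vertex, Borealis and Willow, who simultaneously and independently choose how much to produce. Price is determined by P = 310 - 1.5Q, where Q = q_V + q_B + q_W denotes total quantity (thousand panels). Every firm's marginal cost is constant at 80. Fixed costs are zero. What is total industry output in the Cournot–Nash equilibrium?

A representative firm's profit is π_i = q_i(310 - 1.5Q) - 80q_i.
First-order condition (treating rivals' output as given): 230 - 3q_i - (3/2)·Σ_{j≠i} q_j = 0.
By symmetry each firm produces the same amount; substituting Σ_{j≠i} q_j = 2q_i yields q_i = 230/6 = 115/3.
Total output Q = 115/3 + 115/3 + 115/3 = 115.

115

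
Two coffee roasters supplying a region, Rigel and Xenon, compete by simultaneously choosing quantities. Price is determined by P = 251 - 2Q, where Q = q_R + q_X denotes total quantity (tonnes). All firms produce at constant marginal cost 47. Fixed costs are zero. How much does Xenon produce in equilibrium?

Each firm earns π_i = (251 - 2Q)q_i - 47q_i.
Setting ∂π_i/∂q_i = 0 with rivals' quantities fixed: 204 - 4q_i - 2q_j = 0.
With identical firms every q_j equals q_i, so q_j = q_i and 204 = 6q_i, giving q_i = 34.

34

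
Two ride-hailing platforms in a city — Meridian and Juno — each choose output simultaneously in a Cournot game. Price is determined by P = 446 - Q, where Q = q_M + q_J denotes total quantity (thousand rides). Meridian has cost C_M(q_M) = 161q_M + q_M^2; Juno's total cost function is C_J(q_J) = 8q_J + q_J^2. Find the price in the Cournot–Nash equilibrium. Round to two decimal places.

Meridian's profit: π_M = (446 - Q)q_M - (161q_M + q_M²). Setting ∂π_M/∂q_M = 0: 285 - 4q_M - (q_J) = 0.
Juno's first-order condition: 438 - 4q_J - (q_M) = 0.
Best responses: q_M = (285 - q_J)/4, q_J = (438 - q_M)/4.
Substituting one into the other gives q_M = 234/5 and q_J = 489/5.
Total output Q = 723/5, so price P = 446 - 723/5 = 1507/5.

301.40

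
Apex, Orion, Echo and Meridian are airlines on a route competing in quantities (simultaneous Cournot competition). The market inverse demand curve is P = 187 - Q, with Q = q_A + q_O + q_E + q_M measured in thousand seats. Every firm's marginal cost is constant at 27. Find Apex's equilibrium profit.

1024

A representative firm's profit is π_i = q_i(187 - Q) - 27q_i.
First-order condition (treating rivals' output as given): 160 - 2q_i - Σ_{j≠i} q_j = 0.
With identical firms every q_j equals q_i, so Σ_{j≠i} q_j = 3q_i and 160 = 5q_i, giving q_i = 32.
Price P = 187 - 128 = 59.
Apex's profit: (59 - 27)·32 = 1024.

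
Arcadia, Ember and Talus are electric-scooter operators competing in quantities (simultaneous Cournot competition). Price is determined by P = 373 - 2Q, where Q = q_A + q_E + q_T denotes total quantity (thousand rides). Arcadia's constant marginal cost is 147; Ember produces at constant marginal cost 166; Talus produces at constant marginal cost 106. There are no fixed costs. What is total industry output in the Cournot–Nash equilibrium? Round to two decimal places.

87.50

Arcadia's profit: π_A = (373 - 2Q)q_A - (147q_A). Setting ∂π_A/∂q_A = 0: 226 - 4q_A - 2(q_E + q_T) = 0.
Ember's first-order condition: 207 - 4q_E - 2(q_A + q_T) = 0.
Talus's first-order condition: 267 - 4q_T - 2(q_A + q_E) = 0.
Adding the 3 conditions: 700 − 4Q − 4Q = 0, i.e. Q = 175/2.
Back-substituting: q_A = (226 − 175)/2 = 51/2, q_E = (207 − 175)/2 = 16, q_T = (267 − 175)/2 = 46.
Total output Q = 51/2 + 16 + 46 = 175/2.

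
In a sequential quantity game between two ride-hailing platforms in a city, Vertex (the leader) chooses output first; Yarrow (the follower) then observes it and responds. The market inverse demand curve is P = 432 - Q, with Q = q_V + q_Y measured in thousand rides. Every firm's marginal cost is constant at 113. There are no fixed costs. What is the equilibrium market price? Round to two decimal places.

192.75

The follower Yarrow best-responds to any q_V: π_Y = (432 - Q)q_Y - 113q_Y.
Follower FOC: 319 - q_V - 2q_Y = 0, so q_Y(q_V) = (319 - q_V)/2.
Vertex substitutes q_Y(q_V) into its own profit: π_V = q_V(432 - q_V - (319 - q_V)/2) - 113q_V = (545/2 - (1/2)q_V)q_V - 113q_V.
Leader FOC: 319/2 - q_V = 0, so q_V = 319/2.
Then q_Y = (319 - 319/2)/2 = 319/4.
Total output Q = 957/4, so price P = 432 - 957/4 = 771/4.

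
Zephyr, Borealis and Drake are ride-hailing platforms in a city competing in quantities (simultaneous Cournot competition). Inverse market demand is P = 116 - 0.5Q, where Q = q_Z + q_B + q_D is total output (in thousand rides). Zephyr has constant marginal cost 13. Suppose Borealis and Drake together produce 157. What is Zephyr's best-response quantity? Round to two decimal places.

With rivals' combined output fixed at 157, Zephyr's profit is π_Z = (116 - (1/2)·157 - (1/2)q_Z)q_Z - (13q_Z) = (75/2 - (1/2)q_Z)q_Z - (13q_Z).
∂π_Z/∂q_Z = 49/2 - q_Z = 0, so q_Z = 49/2.

24.50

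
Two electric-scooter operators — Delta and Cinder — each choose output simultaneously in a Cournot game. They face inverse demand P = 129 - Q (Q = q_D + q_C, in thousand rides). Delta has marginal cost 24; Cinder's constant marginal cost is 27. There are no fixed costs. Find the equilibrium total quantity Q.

69

Delta's profit: π_D = (129 - Q)q_D - (24q_D). Setting ∂π_D/∂q_D = 0: 105 - 2q_D - (q_C) = 0.
Cinder's profit: π_C = (129 - Q)q_C - (27q_C). Setting ∂π_C/∂q_C = 0: 102 - 2q_C - (q_D) = 0.
Best responses: q_D = (105 - q_C)/2, q_C = (102 - q_D)/2.
Substituting one into the other gives q_D = 36 and q_C = 33.
Total output Q = 36 + 33 = 69.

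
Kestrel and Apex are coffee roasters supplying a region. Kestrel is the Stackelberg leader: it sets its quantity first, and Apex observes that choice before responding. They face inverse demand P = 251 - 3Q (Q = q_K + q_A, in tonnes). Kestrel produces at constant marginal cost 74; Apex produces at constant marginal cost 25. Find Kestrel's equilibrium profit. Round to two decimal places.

Solve by backward induction. Given q_K, the follower Apex maximises π_A = (251 - 3q_K - 3q_A)q_A - 25q_A.
∂π_A/∂q_A = 226 - 3q_K - 6q_A = 0 gives the reaction function q_A = (226 - 3q_K)/6.
The leader anticipates this reaction. Substituting into P = 251 - 3Q gives P = 138 - (3/2)q_K, so π_K = (138 - (3/2)q_K)q_K - 74q_K.
The leader's first-order condition 64 - 3q_K = 0 yields q_K = 64/3.
Then q_A = (226 - 3·(64/3))/6 = 27.
Price P = 251 - 3·(145/3) = 106.
Kestrel's profit: (106 - 74)·(64/3) = 682.6667.

682.67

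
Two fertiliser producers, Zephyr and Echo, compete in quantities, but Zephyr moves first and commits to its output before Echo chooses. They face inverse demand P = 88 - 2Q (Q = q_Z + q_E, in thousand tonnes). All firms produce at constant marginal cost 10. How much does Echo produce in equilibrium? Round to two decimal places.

9.75

The follower Echo best-responds to any q_Z: π_E = (88 - 2Q)q_E - 10q_E.
∂π_E/∂q_E = 78 - 2q_Z - 4q_E = 0 gives the reaction function q_E = (78 - 2q_Z)/4.
The leader anticipates this reaction. Substituting into P = 88 - 2Q gives P = 49 - q_Z, so π_Z = (49 - q_Z)q_Z - 10q_Z.
Leader FOC: 39 - 2q_Z = 0, so q_Z = 39/2.
Then q_E = (78 - 2·(39/2))/4 = 39/4.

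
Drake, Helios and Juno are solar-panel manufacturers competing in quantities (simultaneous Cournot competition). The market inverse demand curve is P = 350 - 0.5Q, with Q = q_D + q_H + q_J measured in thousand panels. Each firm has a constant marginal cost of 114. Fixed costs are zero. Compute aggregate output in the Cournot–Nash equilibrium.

354

Each firm earns π_i = (350 - 0.5Q)q_i - 114q_i.
First-order condition (treating rivals' output as given): 236 - q_i - (1/2)·Σ_{j≠i} q_j = 0.
With identical firms every q_j equals q_i, so Σ_{j≠i} q_j = 2q_i and 236 = 2q_i, giving q_i = 118.
Total output Q = 118 + 118 + 118 = 354.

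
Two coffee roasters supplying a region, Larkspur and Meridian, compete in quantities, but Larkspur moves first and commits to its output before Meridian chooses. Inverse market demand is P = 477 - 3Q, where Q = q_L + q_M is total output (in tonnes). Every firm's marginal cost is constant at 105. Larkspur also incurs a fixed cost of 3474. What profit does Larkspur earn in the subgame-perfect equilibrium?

2292

The follower Meridian best-responds to any q_L: π_M = (477 - 3Q)q_M - 105q_M.
Follower FOC: 372 - 3q_L - 6q_M = 0, so q_M(q_L) = (372 - 3q_L)/6.
Larkspur substitutes q_M(q_L) into its own profit: π_L = q_L(477 - 3q_L - (372 - 3q_L)/2) - 105q_L = (291 - (3/2)q_L)q_L - 105q_L.
The leader's first-order condition 186 - 3q_L = 0 yields q_L = 62.
Then q_M = (372 - 3·62)/6 = 31.
Price P = 477 - 3·93 = 198.
Larkspur's profit: (198 - 105)·62 - 3474 = 2292.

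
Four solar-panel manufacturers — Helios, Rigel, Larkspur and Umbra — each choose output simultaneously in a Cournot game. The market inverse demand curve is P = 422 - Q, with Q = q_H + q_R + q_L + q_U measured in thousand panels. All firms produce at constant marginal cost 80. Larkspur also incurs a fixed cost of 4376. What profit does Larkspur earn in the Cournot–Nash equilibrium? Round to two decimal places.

A representative firm's profit is π_i = q_i(422 - Q) - 80q_i.
Setting ∂π_i/∂q_i = 0 with rivals' quantities fixed: 342 - 2q_i - Σ_{j≠i} q_j = 0.
With identical firms every q_j equals q_i, so Σ_{j≠i} q_j = 3q_i and 342 = 5q_i, giving q_i = 342/5.
Price P = 422 - 1368/5 = 742/5.
Larkspur's profit: (742/5 - 80)·(342/5) - 4376 = 302.5600.

302.56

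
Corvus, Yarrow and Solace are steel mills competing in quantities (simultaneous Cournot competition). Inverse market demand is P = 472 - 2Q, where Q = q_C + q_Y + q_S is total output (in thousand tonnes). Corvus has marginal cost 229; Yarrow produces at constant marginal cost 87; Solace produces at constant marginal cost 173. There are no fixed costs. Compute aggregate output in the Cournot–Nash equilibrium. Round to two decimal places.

Corvus's profit: π_C = (472 - 2Q)q_C - (229q_C). Setting ∂π_C/∂q_C = 0: 243 - 4q_C - 2(q_Y + q_S) = 0.
Yarrow's first-order condition: 385 - 4q_Y - 2(q_C + q_S) = 0.
Solace's first-order condition: 299 - 4q_S - 2(q_C + q_Y) = 0.
Adding the 3 conditions: 927 − 4Q − 4Q = 0, i.e. Q = 927/8.
Back-substituting: q_C = (243 − 927/4)/2 = 45/8, q_Y = (385 − 927/4)/2 = 613/8, q_S = (299 − 927/4)/2 = 269/8.
Total output Q = 45/8 + 613/8 + 269/8 = 927/8.

115.88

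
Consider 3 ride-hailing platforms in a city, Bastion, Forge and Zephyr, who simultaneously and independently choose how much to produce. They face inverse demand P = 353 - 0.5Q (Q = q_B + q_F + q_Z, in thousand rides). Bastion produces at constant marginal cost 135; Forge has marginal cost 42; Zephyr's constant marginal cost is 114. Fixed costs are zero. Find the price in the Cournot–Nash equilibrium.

161

Bastion's profit: π_B = (353 - 0.5Q)q_B - (135q_B). Setting ∂π_B/∂q_B = 0: 218 - q_B - (1/2)(q_F + q_Z) = 0.
Forge's first-order condition: 311 - q_F - (1/2)(q_B + q_Z) = 0.
Zephyr's first-order condition: 239 - q_Z - (1/2)(q_B + q_F) = 0.
Summing all 3 equations gives 768 − 2Q = 0, hence Q = 384.
Back-substituting: q_B = (218 − 192)/(1/2) = 52, q_F = (311 − 192)/(1/2) = 238, q_Z = (239 − 192)/(1/2) = 94.
Total output Q = 384, so price P = 353 - (1/2)·384 = 161.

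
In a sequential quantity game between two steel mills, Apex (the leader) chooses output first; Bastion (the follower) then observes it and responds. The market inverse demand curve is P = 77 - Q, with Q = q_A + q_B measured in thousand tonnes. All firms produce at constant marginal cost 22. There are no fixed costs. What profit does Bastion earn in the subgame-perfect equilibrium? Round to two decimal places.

Solve by backward induction. Given q_A, the follower Bastion maximises π_B = (77 - q_A - q_B)q_B - 22q_B.
Setting the follower's marginal profit to zero, 55 - q_A - 2q_B = 0, i.e. q_B = (55 - q_A)/2.
The leader anticipates this reaction. Substituting into P = 77 - Q gives P = 99/2 - (1/2)q_A, so π_A = (99/2 - (1/2)q_A)q_A - 22q_A.
Leader FOC: 55/2 - q_A = 0, so q_A = 55/2.
Then q_B = (55 - 55/2)/2 = 55/4.
Price P = 77 - 165/4 = 143/4.
Bastion's profit: (143/4 - 22)·(55/4) = 189.0625.

189.06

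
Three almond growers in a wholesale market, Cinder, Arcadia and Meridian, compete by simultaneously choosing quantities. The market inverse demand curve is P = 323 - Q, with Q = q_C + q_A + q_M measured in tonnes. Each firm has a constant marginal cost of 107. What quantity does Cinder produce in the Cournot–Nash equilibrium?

A representative firm's profit is π_i = q_i(323 - Q) - 107q_i.
First-order condition (treating rivals' output as given): 216 - 2q_i - Σ_{j≠i} q_j = 0.
With identical firms every q_j equals q_i, so Σ_{j≠i} q_j = 2q_i and 216 = 4q_i, giving q_i = 54.

54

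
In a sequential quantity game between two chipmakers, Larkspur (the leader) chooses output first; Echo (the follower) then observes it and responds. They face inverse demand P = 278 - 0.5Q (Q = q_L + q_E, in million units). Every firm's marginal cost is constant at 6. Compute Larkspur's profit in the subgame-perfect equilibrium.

18496

The follower Echo best-responds to any q_L: π_E = (278 - 0.5Q)q_E - 6q_E.
Setting the follower's marginal profit to zero, 272 - (1/2)q_L - q_E = 0, i.e. q_E = (272 - (1/2)q_L).
The leader anticipates this reaction. Substituting into P = 278 - 0.5Q gives P = 142 - (1/4)q_L, so π_L = (142 - (1/4)q_L)q_L - 6q_L.
The leader's first-order condition 136 - (1/2)q_L = 0 yields q_L = 272.
Then q_E = (272 - (1/2)·272) = 136.
Price P = 278 - (1/2)·408 = 74.
Larkspur's profit: (74 - 6)·272 = 18496.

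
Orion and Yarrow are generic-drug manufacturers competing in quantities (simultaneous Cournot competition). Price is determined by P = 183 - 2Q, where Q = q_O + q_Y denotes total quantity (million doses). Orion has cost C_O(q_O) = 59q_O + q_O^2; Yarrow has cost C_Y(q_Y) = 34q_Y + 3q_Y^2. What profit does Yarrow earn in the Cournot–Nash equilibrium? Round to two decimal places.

665.36

Orion's profit: π_O = (183 - 2Q)q_O - (59q_O + q_O²). Setting ∂π_O/∂q_O = 0: 124 - 6q_O - 2(q_Y) = 0.
Yarrow's first-order condition: 149 - 10q_Y - 2(q_O) = 0.
So q_O = (124 - 2q_Y)/6 and q_Y = (149 - 2q_O)/10.
Substituting one into the other gives q_O = 471/28 and q_Y = 323/28.
Price P = 183 - 2·(397/14) = 884/7.
Yarrow's profit: (884/7)·(323/28) - 34·(323/28) - 3(323/28)² = 665.3635.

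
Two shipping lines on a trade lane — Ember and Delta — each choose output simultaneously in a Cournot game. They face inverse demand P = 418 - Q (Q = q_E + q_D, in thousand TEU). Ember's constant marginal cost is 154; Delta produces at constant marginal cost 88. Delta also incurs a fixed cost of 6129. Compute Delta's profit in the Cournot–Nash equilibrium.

11295

Ember's profit: π_E = (418 - Q)q_E - (154q_E). Setting ∂π_E/∂q_E = 0: 264 - 2q_E - (q_D) = 0.
Delta's first-order condition: 330 - 2q_D - (q_E) = 0.
Rearranging gives the reaction functions q_E = (264 - q_D)/2 and q_D = (330 - q_E)/2.
Substituting one into the other gives q_E = 66 and q_D = 132.
Price P = 418 - 198 = 220.
Delta's profit: (220 - 88)·132 - 6129 = 11295.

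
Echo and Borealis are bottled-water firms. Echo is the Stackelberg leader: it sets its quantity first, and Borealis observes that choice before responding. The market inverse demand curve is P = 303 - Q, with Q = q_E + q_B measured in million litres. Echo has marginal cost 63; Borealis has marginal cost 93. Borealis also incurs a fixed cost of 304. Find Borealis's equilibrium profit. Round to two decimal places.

1102.25

The follower Borealis best-responds to any q_E: π_B = (303 - Q)q_B - 93q_B.
∂π_B/∂q_B = 210 - q_E - 2q_B = 0 gives the reaction function q_B = (210 - q_E)/2.
The leader anticipates this reaction. Substituting into P = 303 - Q gives P = 198 - (1/2)q_E, so π_E = (198 - (1/2)q_E)q_E - 63q_E.
Maximising: ∂π_E/∂q_E = 135 - q_E = 0, giving q_E = 135.
Then q_B = (210 - 135)/2 = 75/2.
Price P = 303 - 345/2 = 261/2.
Borealis's profit: (261/2 - 93)·(75/2) - 304 = 1102.2500.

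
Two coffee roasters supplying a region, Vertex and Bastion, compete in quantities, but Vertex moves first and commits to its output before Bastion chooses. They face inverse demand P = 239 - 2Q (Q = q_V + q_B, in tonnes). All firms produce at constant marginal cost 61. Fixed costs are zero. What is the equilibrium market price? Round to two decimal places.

105.50

The follower Bastion best-responds to any q_V: π_B = (239 - 2Q)q_B - 61q_B.
Follower FOC: 178 - 2q_V - 4q_B = 0, so q_B(q_V) = (178 - 2q_V)/4.
The leader anticipates this reaction. Substituting into P = 239 - 2Q gives P = 150 - q_V, so π_V = (150 - q_V)q_V - 61q_V.
Maximising: ∂π_V/∂q_V = 89 - 2q_V = 0, giving q_V = 89/2.
Then q_B = (178 - 2·(89/2))/4 = 89/4.
Total output Q = 267/4, so price P = 239 - 2·(267/4) = 211/2.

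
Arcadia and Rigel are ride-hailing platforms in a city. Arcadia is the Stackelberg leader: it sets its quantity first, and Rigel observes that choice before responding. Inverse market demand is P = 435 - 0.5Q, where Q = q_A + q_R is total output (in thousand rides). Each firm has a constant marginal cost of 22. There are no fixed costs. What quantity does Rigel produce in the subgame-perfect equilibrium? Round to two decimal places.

The follower Rigel best-responds to any q_A: π_R = (435 - 0.5Q)q_R - 22q_R.
∂π_R/∂q_R = 413 - (1/2)q_A - q_R = 0 gives the reaction function q_R = (413 - (1/2)q_A).
Arcadia substitutes q_R(q_A) into its own profit: π_A = q_A(435 - (1/2)q_A - (413 - (1/2)q_A)/2) - 22q_A = (457/2 - (1/4)q_A)q_A - 22q_A.
Leader FOC: 413/2 - (1/2)q_A = 0, so q_A = 413.
Then q_R = (413 - (1/2)·413) = 413/2.

206.50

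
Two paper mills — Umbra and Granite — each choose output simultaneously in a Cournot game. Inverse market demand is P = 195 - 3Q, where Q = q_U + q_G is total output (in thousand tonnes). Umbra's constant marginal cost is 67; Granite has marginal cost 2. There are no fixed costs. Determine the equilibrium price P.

Umbra's profit: π_U = (195 - 3Q)q_U - (67q_U). Setting ∂π_U/∂q_U = 0: 128 - 6q_U - 3(q_G) = 0.
Granite's profit: π_G = (195 - 3Q)q_G - (2q_G). Setting ∂π_G/∂q_G = 0: 193 - 6q_G - 3(q_U) = 0.
Rearranging gives the reaction functions q_U = (128 - 3q_G)/6 and q_G = (193 - 3q_U)/6.
Solving the pair: q_U = 7, q_G = 86/3.
Total output Q = 107/3, so price P = 195 - 3·(107/3) = 88.

88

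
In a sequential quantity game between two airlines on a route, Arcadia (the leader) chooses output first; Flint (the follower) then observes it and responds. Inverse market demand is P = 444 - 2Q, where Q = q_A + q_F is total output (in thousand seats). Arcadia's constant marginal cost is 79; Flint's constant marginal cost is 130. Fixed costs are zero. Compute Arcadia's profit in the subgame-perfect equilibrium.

The follower Flint best-responds to any q_A: π_F = (444 - 2Q)q_F - 130q_F.
Follower FOC: 314 - 2q_A - 4q_F = 0, so q_F(q_A) = (314 - 2q_A)/4.
The leader anticipates this reaction. Substituting into P = 444 - 2Q gives P = 287 - q_A, so π_A = (287 - q_A)q_A - 79q_A.
Leader FOC: 208 - 2q_A = 0, so q_A = 104.
Then q_F = (314 - 2·104)/4 = 53/2.
Price P = 444 - 2·(261/2) = 183.
Arcadia's profit: (183 - 79)·104 = 10816.

10816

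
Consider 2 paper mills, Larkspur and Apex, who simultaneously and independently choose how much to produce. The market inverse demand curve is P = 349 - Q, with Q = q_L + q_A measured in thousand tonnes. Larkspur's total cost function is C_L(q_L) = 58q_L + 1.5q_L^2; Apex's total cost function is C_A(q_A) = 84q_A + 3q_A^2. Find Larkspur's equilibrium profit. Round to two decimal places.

Larkspur's profit: π_L = (349 - Q)q_L - (58q_L + (3/2)q_L²). Setting ∂π_L/∂q_L = 0: 291 - 5q_L - (q_A) = 0.
Apex's profit: π_A = (349 - Q)q_A - (84q_A + 3q_A²). Setting ∂π_A/∂q_A = 0: 265 - 8q_A - (q_L) = 0.
So q_L = (291 - q_A)/5 and q_A = (265 - q_L)/8.
Substituting one into the other gives q_L = 52.8974 and q_A = 1034/39.
Price P = 349 - 79.4103 = 269.5897.
Larkspur's profit: 269.5897·52.8974 - 58·52.8974 - (3/2)·52.8974² = 6995.3468.

6995.35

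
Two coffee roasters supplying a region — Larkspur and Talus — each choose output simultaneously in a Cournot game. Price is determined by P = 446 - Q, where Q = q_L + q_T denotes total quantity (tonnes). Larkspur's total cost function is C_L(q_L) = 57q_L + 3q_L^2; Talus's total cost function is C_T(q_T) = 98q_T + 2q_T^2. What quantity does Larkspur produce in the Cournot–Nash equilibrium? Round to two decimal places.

42.26

Larkspur's profit: π_L = (446 - Q)q_L - (57q_L + 3q_L²). Setting ∂π_L/∂q_L = 0: 389 - 8q_L - (q_T) = 0.
Talus's profit: π_T = (446 - Q)q_T - (98q_T + 2q_T²). Setting ∂π_T/∂q_T = 0: 348 - 6q_T - (q_L) = 0.
So q_L = (389 - q_T)/8 and q_T = (348 - q_L)/6.
Solving the pair: q_L = 1986/47, q_T = 50.9574.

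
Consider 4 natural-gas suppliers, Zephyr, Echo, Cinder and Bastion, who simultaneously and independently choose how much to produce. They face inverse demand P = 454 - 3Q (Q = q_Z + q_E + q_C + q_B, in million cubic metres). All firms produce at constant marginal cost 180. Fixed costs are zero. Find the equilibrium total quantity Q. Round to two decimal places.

73.07

Each firm earns π_i = (454 - 3Q)q_i - 180q_i.
First-order condition (treating rivals' output as given): 274 - 6q_i - 3·Σ_{j≠i} q_j = 0.
By symmetry each firm produces the same amount; substituting Σ_{j≠i} q_j = 3q_i yields q_i = 274/15.
Total output Q = 274/15 + 274/15 + 274/15 + 274/15 = 1096/15.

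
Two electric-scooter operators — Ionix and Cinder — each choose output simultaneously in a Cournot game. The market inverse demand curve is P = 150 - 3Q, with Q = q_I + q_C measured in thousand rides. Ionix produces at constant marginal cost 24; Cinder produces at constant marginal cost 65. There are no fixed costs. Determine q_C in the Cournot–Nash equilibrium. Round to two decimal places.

Ionix's profit: π_I = (150 - 3Q)q_I - (24q_I). Setting ∂π_I/∂q_I = 0: 126 - 6q_I - 3(q_C) = 0.
Cinder's profit: π_C = (150 - 3Q)q_C - (65q_C). Setting ∂π_C/∂q_C = 0: 85 - 6q_C - 3(q_I) = 0.
Best responses: q_I = (126 - 3q_C)/6, q_C = (85 - 3q_I)/6.
Solving the pair: q_I = 167/9, q_C = 44/9.

4.89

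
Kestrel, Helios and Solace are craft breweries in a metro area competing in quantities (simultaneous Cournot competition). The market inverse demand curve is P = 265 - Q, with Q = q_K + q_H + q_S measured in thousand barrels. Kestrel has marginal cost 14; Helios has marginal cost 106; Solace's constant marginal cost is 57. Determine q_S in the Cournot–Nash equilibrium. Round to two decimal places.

53.50

Kestrel's profit: π_K = (265 - Q)q_K - (14q_K). Setting ∂π_K/∂q_K = 0: 251 - 2q_K - (q_H + q_S) = 0.
Helios's first-order condition: 159 - 2q_H - (q_K + q_S) = 0.
Solace's profit: π_S = (265 - Q)q_S - (57q_S). Setting ∂π_S/∂q_S = 0: 208 - 2q_S - (q_K + q_H) = 0.
Adding the 3 first-order conditions: 618 − 4Q = 0, so Q = 309/2.
Back-substituting: q_K = (251 − 309/2) = 193/2, q_H = (159 − 309/2) = 9/2, q_S = (208 − 309/2) = 107/2.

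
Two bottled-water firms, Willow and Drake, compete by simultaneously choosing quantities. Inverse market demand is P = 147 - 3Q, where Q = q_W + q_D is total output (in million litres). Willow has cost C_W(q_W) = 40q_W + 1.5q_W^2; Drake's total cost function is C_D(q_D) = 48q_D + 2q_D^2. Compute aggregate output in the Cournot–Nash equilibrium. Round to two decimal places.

16.58

Willow's profit: π_W = (147 - 3Q)q_W - (40q_W + (3/2)q_W²). Setting ∂π_W/∂q_W = 0: 107 - 9q_W - 3(q_D) = 0.
Drake's first-order condition: 99 - 10q_D - 3(q_W) = 0.
Best responses: q_W = (107 - 3q_D)/9, q_D = (99 - 3q_W)/10.
Solving the pair: q_W = 773/81, q_D = 190/27.
Total output Q = 773/81 + 190/27 = 1343/81.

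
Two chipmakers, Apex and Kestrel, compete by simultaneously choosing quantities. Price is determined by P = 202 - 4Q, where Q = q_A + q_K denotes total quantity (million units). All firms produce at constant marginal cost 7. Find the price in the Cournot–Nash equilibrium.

72

Each firm earns π_i = (202 - 4Q)q_i - 7q_i.
Setting ∂π_i/∂q_i = 0 with rivals' quantities fixed: 195 - 8q_i - 4q_j = 0.
By symmetry each firm produces the same amount; substituting q_j = q_i yields q_i = 195/12 = 65/4.
Total output Q = 65/2, so price P = 202 - 4·(65/2) = 72.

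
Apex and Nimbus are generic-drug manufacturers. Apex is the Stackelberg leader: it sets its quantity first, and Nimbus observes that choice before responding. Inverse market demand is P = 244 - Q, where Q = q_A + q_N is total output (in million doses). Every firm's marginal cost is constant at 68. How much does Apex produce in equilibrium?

88

Solve by backward induction. Given q_A, the follower Nimbus maximises π_N = (244 - q_A - q_N)q_N - 68q_N.
Setting the follower's marginal profit to zero, 176 - q_A - 2q_N = 0, i.e. q_N = (176 - q_A)/2.
The leader anticipates this reaction. Substituting into P = 244 - Q gives P = 156 - (1/2)q_A, so π_A = (156 - (1/2)q_A)q_A - 68q_A.
Maximising: ∂π_A/∂q_A = 88 - q_A = 0, giving q_A = 88.
Then q_N = (176 - 88)/2 = 44.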